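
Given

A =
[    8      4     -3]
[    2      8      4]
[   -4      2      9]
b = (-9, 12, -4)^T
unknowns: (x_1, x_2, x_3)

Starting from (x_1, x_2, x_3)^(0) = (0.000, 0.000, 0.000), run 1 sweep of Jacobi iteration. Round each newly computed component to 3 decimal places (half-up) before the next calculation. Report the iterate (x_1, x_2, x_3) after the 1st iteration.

Iteration 1:
  x_1 = (-9 - (4)·0.000 - (-3)·0.000) / (8) = -1.125
  x_2 = (12 - (2)·0.000 - (4)·0.000) / (8) = 1.500
  x_3 = (-4 - (-4)·0.000 - (2)·0.000) / (9) = -0.444

(-1.125, 1.500, -0.444)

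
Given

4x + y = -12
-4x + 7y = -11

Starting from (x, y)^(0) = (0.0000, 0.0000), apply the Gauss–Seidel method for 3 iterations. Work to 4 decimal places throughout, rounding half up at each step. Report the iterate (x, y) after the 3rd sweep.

(-2.2959, -2.8834)

Iteration 1:
  x = (-12 - (1)·0.0000) / (4) = -3.0000
  y = (-11 - (-4)·-3.0000) / (7) = -3.2857
Iteration 2:
  x = (-12 - (1)·-3.2857) / (4) = -2.1786
  y = (-11 - (-4)·-2.1786) / (7) = -2.8163
Iteration 3:
  x = (-12 - (1)·-2.8163) / (4) = -2.2959
  y = (-11 - (-4)·-2.2959) / (7) = -2.8834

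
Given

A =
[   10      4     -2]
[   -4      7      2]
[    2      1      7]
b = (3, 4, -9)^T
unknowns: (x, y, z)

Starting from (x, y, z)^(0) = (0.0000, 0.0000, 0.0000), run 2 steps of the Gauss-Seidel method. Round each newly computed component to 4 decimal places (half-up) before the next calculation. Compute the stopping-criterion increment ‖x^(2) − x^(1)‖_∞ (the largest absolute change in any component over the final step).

0.5927

Iteration 1:
  x = (3 - (4)·0.0000 - (-2)·0.0000) / (10) = 0.3000
  y = (4 - (-4)·0.3000 - (2)·0.0000) / (7) = 0.7429
  z = (-9 - (2)·0.3000 - (1)·0.7429) / (7) = -1.4776
Iteration 2:
  x = (3 - (4)·0.7429 - (-2)·-1.4776) / (10) = -0.2927
  y = (4 - (-4)·-0.2927 - (2)·-1.4776) / (7) = 0.8263
  z = (-9 - (2)·-0.2927 - (1)·0.8263) / (7) = -1.3201
Change: (-0.5927, 0.0834, 0.1575) → max |·| = 0.5927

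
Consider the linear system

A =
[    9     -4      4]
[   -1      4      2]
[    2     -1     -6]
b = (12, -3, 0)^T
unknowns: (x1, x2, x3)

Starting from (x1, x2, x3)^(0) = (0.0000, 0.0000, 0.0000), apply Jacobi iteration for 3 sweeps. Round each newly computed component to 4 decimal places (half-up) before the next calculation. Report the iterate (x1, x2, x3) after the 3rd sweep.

Iteration 1:
  x1 = (12 - (-4)·0.0000 - (4)·0.0000) / (9) = 1.3333
  x2 = (-3 - (-1)·0.0000 - (2)·0.0000) / (4) = -0.7500
  x3 = (0 - (2)·0.0000 - (-1)·0.0000) / (-6) = 0.0000
Iteration 2:
  x1 = (12 - (-4)·-0.7500 - (4)·0.0000) / (9) = 1.0000
  x2 = (-3 - (-1)·1.3333 - (2)·0.0000) / (4) = -0.4167
  x3 = (0 - (2)·1.3333 - (-1)·-0.7500) / (-6) = 0.5694
Iteration 3:
  x1 = (12 - (-4)·-0.4167 - (4)·0.5694) / (9) = 0.8951
  x2 = (-3 - (-1)·1.0000 - (2)·0.5694) / (4) = -0.7847
  x3 = (0 - (2)·1.0000 - (-1)·-0.4167) / (-6) = 0.4028

(0.8951, -0.7847, 0.4028)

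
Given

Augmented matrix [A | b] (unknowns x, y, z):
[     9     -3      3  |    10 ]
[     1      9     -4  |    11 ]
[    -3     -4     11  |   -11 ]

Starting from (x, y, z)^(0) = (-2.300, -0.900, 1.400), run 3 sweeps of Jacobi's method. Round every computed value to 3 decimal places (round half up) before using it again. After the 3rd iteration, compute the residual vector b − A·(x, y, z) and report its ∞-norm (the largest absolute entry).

Iteration 1:
  x = (10 - (-3)·-0.900 - (3)·1.400) / (9) = 0.344
  y = (11 - (1)·-2.300 - (-4)·1.400) / (9) = 2.100
  z = (-11 - (-3)·-2.300 - (-4)·-0.900) / (11) = -1.955
Iteration 2:
  x = (10 - (-3)·2.100 - (3)·-1.955) / (9) = 2.463
  y = (11 - (1)·0.344 - (-4)·-1.955) / (9) = 0.315
  z = (-11 - (-3)·0.344 - (-4)·2.100) / (11) = -0.143
Iteration 3:
  x = (10 - (-3)·0.315 - (3)·-0.143) / (9) = 1.264
  y = (11 - (1)·2.463 - (-4)·-0.143) / (9) = 0.885
  z = (-11 - (-3)·2.463 - (-4)·0.315) / (11) = -0.214
Residual b − A·x = (1.921, 0.915, -1.314); ∞-norm = 1.921

1.921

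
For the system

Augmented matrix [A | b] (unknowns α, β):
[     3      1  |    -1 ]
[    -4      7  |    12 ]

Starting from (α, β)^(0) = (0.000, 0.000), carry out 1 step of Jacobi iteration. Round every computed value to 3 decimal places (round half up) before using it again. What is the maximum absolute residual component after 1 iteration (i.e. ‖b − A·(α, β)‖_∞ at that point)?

Iteration 1:
  α = (-1 - (1)·0.000) / (3) = -0.333
  β = (12 - (-4)·0.000) / (7) = 1.714
Residual b − A·x = (-1.715, -1.330); ∞-norm = 1.715

1.715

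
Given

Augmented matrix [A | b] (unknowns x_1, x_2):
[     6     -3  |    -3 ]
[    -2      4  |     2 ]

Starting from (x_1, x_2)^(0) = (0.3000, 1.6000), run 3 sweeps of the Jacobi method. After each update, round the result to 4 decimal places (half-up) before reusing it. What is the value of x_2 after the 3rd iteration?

Iteration 1:
  x_1 = (-3 - (-3)·1.6000) / (6) = 0.3000
  x_2 = (2 - (-2)·0.3000) / (4) = 0.6500
Iteration 2:
  x_1 = (-3 - (-3)·0.6500) / (6) = -0.1750
  x_2 = (2 - (-2)·0.3000) / (4) = 0.6500
Iteration 3:
  x_1 = (-3 - (-3)·0.6500) / (6) = -0.1750
  x_2 = (2 - (-2)·-0.1750) / (4) = 0.4125

0.4125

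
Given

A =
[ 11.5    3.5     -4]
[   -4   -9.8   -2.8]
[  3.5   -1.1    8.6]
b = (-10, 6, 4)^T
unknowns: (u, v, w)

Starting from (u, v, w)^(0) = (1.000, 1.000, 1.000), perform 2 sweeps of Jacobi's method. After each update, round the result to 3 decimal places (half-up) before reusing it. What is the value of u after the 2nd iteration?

Iteration 1:
  u = (-10 - (3.5)·1.000 - (-4)·1.000) / (11.5) = -0.826
  v = (6 - (-4)·1.000 - (-2.8)·1.000) / (-9.8) = -1.306
  w = (4 - (3.5)·1.000 - (-1.1)·1.000) / (8.6) = 0.186
Iteration 2:
  u = (-10 - (3.5)·-1.306 - (-4)·0.186) / (11.5) = -0.407
  v = (6 - (-4)·-0.826 - (-2.8)·0.186) / (-9.8) = -0.328
  w = (4 - (3.5)·-0.826 - (-1.1)·-1.306) / (8.6) = 0.634

-0.407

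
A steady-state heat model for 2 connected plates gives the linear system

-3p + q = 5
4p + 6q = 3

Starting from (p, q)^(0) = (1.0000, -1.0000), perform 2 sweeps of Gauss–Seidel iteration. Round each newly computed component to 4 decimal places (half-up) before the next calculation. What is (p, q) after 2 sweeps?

Iteration 1:
  p = (5 - (1)·-1.0000) / (-3) = -2.0000
  q = (3 - (4)·-2.0000) / (6) = 1.8333
Iteration 2:
  p = (5 - (1)·1.8333) / (-3) = -1.0556
  q = (3 - (4)·-1.0556) / (6) = 1.2037

(-1.0556, 1.2037)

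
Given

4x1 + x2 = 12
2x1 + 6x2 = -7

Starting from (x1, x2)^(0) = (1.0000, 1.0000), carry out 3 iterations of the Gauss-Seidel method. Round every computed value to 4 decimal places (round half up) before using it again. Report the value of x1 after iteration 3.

Iteration 1:
  x1 = (12 - (1)·1.0000) / (4) = 2.7500
  x2 = (-7 - (2)·2.7500) / (6) = -2.0833
Iteration 2:
  x1 = (12 - (1)·-2.0833) / (4) = 3.5208
  x2 = (-7 - (2)·3.5208) / (6) = -2.3403
Iteration 3:
  x1 = (12 - (1)·-2.3403) / (4) = 3.5851
  x2 = (-7 - (2)·3.5851) / (6) = -2.3617

3.5851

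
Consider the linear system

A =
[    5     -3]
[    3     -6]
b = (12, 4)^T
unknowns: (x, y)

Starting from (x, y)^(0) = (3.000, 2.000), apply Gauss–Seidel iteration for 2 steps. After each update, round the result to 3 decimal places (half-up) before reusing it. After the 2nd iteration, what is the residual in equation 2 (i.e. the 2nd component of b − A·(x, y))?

Iteration 1:
  x = (12 - (-3)·2.000) / (5) = 3.600
  y = (4 - (3)·3.600) / (-6) = 1.133
Iteration 2:
  x = (12 - (-3)·1.133) / (5) = 3.080
  y = (4 - (3)·3.080) / (-6) = 0.873
Residual b − A·x = (-0.781, -0.002)

-0.002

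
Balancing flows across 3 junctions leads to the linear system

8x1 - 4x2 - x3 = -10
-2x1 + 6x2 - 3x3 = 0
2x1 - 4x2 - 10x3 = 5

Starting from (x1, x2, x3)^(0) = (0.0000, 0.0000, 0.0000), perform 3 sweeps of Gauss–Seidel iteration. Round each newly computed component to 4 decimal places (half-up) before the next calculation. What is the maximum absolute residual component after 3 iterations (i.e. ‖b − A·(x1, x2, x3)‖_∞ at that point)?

Iteration 1:
  x1 = (-10 - (-4)·0.0000 - (-1)·0.0000) / (8) = -1.2500
  x2 = (0 - (-2)·-1.2500 - (-3)·0.0000) / (6) = -0.4167
  x3 = (5 - (2)·-1.2500 - (-4)·-0.4167) / (-10) = -0.5833
Iteration 2:
  x1 = (-10 - (-4)·-0.4167 - (-1)·-0.5833) / (8) = -1.5313
  x2 = (0 - (-2)·-1.5313 - (-3)·-0.5833) / (6) = -0.8021
  x3 = (5 - (2)·-1.5313 - (-4)·-0.8021) / (-10) = -0.4854
Iteration 3:
  x1 = (-10 - (-4)·-0.8021 - (-1)·-0.4854) / (8) = -1.7117
  x2 = (0 - (-2)·-1.7117 - (-3)·-0.4854) / (6) = -0.8133
  x3 = (5 - (2)·-1.7117 - (-4)·-0.8133) / (-10) = -0.5170
Residual b − A·x = (-0.0766, -0.0946, 0.0002); ∞-norm = 0.0946

0.0946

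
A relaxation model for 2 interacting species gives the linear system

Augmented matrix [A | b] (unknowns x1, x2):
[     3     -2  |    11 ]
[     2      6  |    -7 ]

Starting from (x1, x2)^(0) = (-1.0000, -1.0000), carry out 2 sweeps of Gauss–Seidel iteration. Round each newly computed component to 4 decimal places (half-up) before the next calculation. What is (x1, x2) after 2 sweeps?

Iteration 1:
  x1 = (11 - (-2)·-1.0000) / (3) = 3.0000
  x2 = (-7 - (2)·3.0000) / (6) = -2.1667
Iteration 2:
  x1 = (11 - (-2)·-2.1667) / (3) = 2.2222
  x2 = (-7 - (2)·2.2222) / (6) = -1.9074

(2.2222, -1.9074)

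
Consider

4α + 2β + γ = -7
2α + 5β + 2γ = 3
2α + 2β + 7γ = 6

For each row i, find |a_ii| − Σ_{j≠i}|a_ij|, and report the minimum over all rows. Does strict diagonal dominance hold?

row 1: |4| − (2+1) = 1
row 2: |5| − (2+2) = 1
row 3: |7| − (2+2) = 3
minimum over rows = 1 → strictly diagonally dominant (convergence guaranteed)

1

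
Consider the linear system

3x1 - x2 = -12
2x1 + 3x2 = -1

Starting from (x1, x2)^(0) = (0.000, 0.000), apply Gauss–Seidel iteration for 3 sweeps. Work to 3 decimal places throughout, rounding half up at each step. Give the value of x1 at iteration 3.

Iteration 1:
  x1 = (-12 - (-1)·0.000) / (3) = -4.000
  x2 = (-1 - (2)·-4.000) / (3) = 2.333
Iteration 2:
  x1 = (-12 - (-1)·2.333) / (3) = -3.222
  x2 = (-1 - (2)·-3.222) / (3) = 1.815
Iteration 3:
  x1 = (-12 - (-1)·1.815) / (3) = -3.395
  x2 = (-1 - (2)·-3.395) / (3) = 1.930

-3.395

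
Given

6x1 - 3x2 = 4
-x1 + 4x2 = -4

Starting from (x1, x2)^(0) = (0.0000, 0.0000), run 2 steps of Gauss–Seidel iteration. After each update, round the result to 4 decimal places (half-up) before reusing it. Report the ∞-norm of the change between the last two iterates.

Iteration 1:
  x1 = (4 - (-3)·0.0000) / (6) = 0.6667
  x2 = (-4 - (-1)·0.6667) / (4) = -0.8333
Iteration 2:
  x1 = (4 - (-3)·-0.8333) / (6) = 0.2500
  x2 = (-4 - (-1)·0.2500) / (4) = -0.9375
Change: (-0.4167, -0.1042) → max |·| = 0.4167

0.4167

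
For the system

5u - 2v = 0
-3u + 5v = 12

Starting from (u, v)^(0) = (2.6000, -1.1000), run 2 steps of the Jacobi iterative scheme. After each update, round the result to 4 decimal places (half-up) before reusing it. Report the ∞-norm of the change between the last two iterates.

Iteration 1:
  u = (0 - (-2)·-1.1000) / (5) = -0.4400
  v = (12 - (-3)·2.6000) / (5) = 3.9600
Iteration 2:
  u = (0 - (-2)·3.9600) / (5) = 1.5840
  v = (12 - (-3)·-0.4400) / (5) = 2.1360
Change: (2.0240, -1.8240) → max |·| = 2.0240

2.0240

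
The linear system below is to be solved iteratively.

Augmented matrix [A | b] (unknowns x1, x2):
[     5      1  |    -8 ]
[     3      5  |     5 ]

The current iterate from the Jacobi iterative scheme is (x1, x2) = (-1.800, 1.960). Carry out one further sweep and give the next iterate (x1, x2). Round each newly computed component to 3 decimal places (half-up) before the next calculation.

(-1.992, 2.080)

One sweep:
  x1 = (-8 - (1)·1.960) / (5) = -1.992
  x2 = (5 - (3)·-1.800) / (5) = 2.080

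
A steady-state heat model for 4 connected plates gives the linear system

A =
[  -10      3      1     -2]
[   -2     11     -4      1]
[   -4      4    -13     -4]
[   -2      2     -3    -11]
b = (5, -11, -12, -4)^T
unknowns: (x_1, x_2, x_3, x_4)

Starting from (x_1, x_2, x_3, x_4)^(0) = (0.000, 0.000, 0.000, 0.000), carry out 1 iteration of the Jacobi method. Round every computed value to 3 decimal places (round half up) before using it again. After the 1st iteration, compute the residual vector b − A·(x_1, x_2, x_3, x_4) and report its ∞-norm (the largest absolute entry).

Iteration 1:
  x_1 = (5 - (3)·0.000 - (1)·0.000 - (-2)·0.000) / (-10) = -0.500
  x_2 = (-11 - (-2)·0.000 - (-4)·0.000 - (1)·0.000) / (11) = -1.000
  x_3 = (-12 - (-4)·0.000 - (4)·0.000 - (-4)·0.000) / (-13) = 0.923
  x_4 = (-4 - (-2)·0.000 - (2)·0.000 - (-3)·0.000) / (-11) = 0.364
Residual b − A·x = (2.805, 2.328, 3.455, 3.773); ∞-norm = 3.773

3.773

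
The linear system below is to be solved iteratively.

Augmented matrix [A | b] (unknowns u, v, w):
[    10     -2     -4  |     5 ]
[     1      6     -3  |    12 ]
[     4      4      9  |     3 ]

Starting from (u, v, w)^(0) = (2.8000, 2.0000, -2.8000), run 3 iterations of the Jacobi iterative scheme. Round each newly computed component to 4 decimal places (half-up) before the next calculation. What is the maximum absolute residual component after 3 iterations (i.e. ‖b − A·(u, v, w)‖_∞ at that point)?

Iteration 1:
  u = (5 - (-2)·2.0000 - (-4)·-2.8000) / (10) = -0.2200
  v = (12 - (1)·2.8000 - (-3)·-2.8000) / (6) = 0.1333
  w = (3 - (4)·2.8000 - (4)·2.0000) / (9) = -1.8000
Iteration 2:
  u = (5 - (-2)·0.1333 - (-4)·-1.8000) / (10) = -0.1933
  v = (12 - (1)·-0.2200 - (-3)·-1.8000) / (6) = 1.1367
  w = (3 - (4)·-0.2200 - (4)·0.1333) / (9) = 0.3719
Iteration 3:
  u = (5 - (-2)·1.1367 - (-4)·0.3719) / (10) = 0.8761
  v = (12 - (1)·-0.1933 - (-3)·0.3719) / (6) = 2.2182
  w = (3 - (4)·-0.1933 - (4)·1.1367) / (9) = -0.0860
Residual b − A·x = (0.3314, -2.4433, -8.6032); ∞-norm = 8.6032

8.6032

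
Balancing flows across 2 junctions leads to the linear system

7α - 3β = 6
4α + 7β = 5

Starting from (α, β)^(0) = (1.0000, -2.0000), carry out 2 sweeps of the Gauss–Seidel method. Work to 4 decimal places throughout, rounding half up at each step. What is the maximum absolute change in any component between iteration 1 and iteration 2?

Iteration 1:
  α = (6 - (-3)·-2.0000) / (7) = 0.0000
  β = (5 - (4)·0.0000) / (7) = 0.7143
Iteration 2:
  α = (6 - (-3)·0.7143) / (7) = 1.1633
  β = (5 - (4)·1.1633) / (7) = 0.0495
Change: (1.1633, -0.6648) → max |·| = 1.1633

1.1633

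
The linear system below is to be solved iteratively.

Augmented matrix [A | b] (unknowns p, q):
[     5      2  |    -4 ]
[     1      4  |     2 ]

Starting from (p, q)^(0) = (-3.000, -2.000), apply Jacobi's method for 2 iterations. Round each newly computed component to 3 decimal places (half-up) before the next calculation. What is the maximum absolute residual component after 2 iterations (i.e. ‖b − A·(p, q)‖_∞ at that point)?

1.500

Iteration 1:
  p = (-4 - (2)·-2.000) / (5) = 0.000
  q = (2 - (1)·-3.000) / (4) = 1.250
Iteration 2:
  p = (-4 - (2)·1.250) / (5) = -1.300
  q = (2 - (1)·0.000) / (4) = 0.500
Residual b − A·x = (1.500, 1.300); ∞-norm = 1.500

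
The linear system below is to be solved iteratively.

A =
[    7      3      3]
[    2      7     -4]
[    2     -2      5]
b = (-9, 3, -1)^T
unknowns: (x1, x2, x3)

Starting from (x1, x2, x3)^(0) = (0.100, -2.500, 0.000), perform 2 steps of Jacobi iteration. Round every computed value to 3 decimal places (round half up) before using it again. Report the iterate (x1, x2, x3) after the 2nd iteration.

Iteration 1:
  x1 = (-9 - (3)·-2.500 - (3)·0.000) / (7) = -0.214
  x2 = (3 - (2)·0.100 - (-4)·0.000) / (7) = 0.400
  x3 = (-1 - (2)·0.100 - (-2)·-2.500) / (5) = -1.240
Iteration 2:
  x1 = (-9 - (3)·0.400 - (3)·-1.240) / (7) = -0.926
  x2 = (3 - (2)·-0.214 - (-4)·-1.240) / (7) = -0.219
  x3 = (-1 - (2)·-0.214 - (-2)·0.400) / (5) = 0.046

(-0.926, -0.219, 0.046)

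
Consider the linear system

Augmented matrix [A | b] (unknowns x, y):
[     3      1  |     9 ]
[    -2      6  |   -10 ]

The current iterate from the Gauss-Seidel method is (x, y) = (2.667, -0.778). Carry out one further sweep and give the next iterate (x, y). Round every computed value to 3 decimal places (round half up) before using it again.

(3.259, -0.580)

One sweep:
  x = (9 - (1)·-0.778) / (3) = 3.259
  y = (-10 - (-2)·3.259) / (6) = -0.580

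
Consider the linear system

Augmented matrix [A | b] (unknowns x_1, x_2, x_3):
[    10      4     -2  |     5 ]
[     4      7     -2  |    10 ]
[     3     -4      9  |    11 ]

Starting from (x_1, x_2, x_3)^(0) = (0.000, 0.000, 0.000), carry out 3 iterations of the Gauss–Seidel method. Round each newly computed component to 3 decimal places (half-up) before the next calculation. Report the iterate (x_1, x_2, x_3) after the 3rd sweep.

(0.201, 1.841, 1.973)

Iteration 1:
  x_1 = (5 - (4)·0.000 - (-2)·0.000) / (10) = 0.500
  x_2 = (10 - (4)·0.500 - (-2)·0.000) / (7) = 1.143
  x_3 = (11 - (3)·0.500 - (-4)·1.143) / (9) = 1.564
Iteration 2:
  x_1 = (5 - (4)·1.143 - (-2)·1.564) / (10) = 0.356
  x_2 = (10 - (4)·0.356 - (-2)·1.564) / (7) = 1.672
  x_3 = (11 - (3)·0.356 - (-4)·1.672) / (9) = 1.847
Iteration 3:
  x_1 = (5 - (4)·1.672 - (-2)·1.847) / (10) = 0.201
  x_2 = (10 - (4)·0.201 - (-2)·1.847) / (7) = 1.841
  x_3 = (11 - (3)·0.201 - (-4)·1.841) / (9) = 1.973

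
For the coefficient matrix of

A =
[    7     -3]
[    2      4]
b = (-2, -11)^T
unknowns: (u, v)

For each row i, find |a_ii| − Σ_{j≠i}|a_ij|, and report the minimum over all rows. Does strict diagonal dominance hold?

2

row 1: |7| − (3) = 4
row 2: |4| − (2) = 2
minimum over rows = 2 → strictly diagonally dominant (convergence guaranteed)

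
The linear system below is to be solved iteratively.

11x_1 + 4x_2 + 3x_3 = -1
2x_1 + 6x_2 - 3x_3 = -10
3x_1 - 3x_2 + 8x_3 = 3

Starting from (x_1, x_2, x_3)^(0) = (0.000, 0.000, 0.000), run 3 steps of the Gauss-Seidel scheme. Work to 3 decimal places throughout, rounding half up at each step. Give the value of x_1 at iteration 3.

0.775

Iteration 1:
  x_1 = (-1 - (4)·0.000 - (3)·0.000) / (11) = -0.091
  x_2 = (-10 - (2)·-0.091 - (-3)·0.000) / (6) = -1.636
  x_3 = (3 - (3)·-0.091 - (-3)·-1.636) / (8) = -0.204
Iteration 2:
  x_1 = (-1 - (4)·-1.636 - (3)·-0.204) / (11) = 0.560
  x_2 = (-10 - (2)·0.560 - (-3)·-0.204) / (6) = -1.955
  x_3 = (3 - (3)·0.560 - (-3)·-1.955) / (8) = -0.568
Iteration 3:
  x_1 = (-1 - (4)·-1.955 - (3)·-0.568) / (11) = 0.775
  x_2 = (-10 - (2)·0.775 - (-3)·-0.568) / (6) = -2.209
  x_3 = (3 - (3)·0.775 - (-3)·-2.209) / (8) = -0.744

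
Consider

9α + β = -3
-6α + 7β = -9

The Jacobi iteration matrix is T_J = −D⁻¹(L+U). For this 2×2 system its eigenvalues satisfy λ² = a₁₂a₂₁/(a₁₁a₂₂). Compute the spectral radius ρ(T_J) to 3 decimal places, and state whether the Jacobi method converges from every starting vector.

0.309

a₁₂a₂₁/(a₁₁a₂₂) = (1)·(-6) / ((9)·(7)) = -0.095238
ρ = √|-0.095238| = √0.095238 = 0.309
ρ < 1, so Jacobi converges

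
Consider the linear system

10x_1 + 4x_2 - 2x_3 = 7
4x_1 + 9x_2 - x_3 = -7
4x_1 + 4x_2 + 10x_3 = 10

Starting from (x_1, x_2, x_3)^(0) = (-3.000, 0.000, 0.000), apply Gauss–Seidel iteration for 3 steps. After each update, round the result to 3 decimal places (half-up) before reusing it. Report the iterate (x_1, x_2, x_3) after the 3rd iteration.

(1.394, -1.291, 0.959)

Iteration 1:
  x_1 = (7 - (4)·0.000 - (-2)·0.000) / (10) = 0.700
  x_2 = (-7 - (4)·0.700 - (-1)·0.000) / (9) = -1.089
  x_3 = (10 - (4)·0.700 - (4)·-1.089) / (10) = 1.156
Iteration 2:
  x_1 = (7 - (4)·-1.089 - (-2)·1.156) / (10) = 1.367
  x_2 = (-7 - (4)·1.367 - (-1)·1.156) / (9) = -1.257
  x_3 = (10 - (4)·1.367 - (4)·-1.257) / (10) = 0.956
Iteration 3:
  x_1 = (7 - (4)·-1.257 - (-2)·0.956) / (10) = 1.394
  x_2 = (-7 - (4)·1.394 - (-1)·0.956) / (9) = -1.291
  x_3 = (10 - (4)·1.394 - (4)·-1.291) / (10) = 0.959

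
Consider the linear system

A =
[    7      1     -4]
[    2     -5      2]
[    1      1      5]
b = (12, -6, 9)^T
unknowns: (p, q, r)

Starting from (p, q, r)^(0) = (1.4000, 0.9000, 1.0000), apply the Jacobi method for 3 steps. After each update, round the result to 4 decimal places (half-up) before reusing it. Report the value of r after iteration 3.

Iteration 1:
  p = (12 - (1)·0.9000 - (-4)·1.0000) / (7) = 2.1571
  q = (-6 - (2)·1.4000 - (2)·1.0000) / (-5) = 2.1600
  r = (9 - (1)·1.4000 - (1)·0.9000) / (5) = 1.3400
Iteration 2:
  p = (12 - (1)·2.1600 - (-4)·1.3400) / (7) = 2.1714
  q = (-6 - (2)·2.1571 - (2)·1.3400) / (-5) = 2.5988
  r = (9 - (1)·2.1571 - (1)·2.1600) / (5) = 0.9366
Iteration 3:
  p = (12 - (1)·2.5988 - (-4)·0.9366) / (7) = 1.8782
  q = (-6 - (2)·2.1714 - (2)·0.9366) / (-5) = 2.4432
  r = (9 - (1)·2.1714 - (1)·2.5988) / (5) = 0.8460

0.8460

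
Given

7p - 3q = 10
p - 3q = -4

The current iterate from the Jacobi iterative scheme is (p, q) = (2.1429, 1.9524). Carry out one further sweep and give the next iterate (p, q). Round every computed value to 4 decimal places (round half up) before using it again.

One sweep:
  p = (10 - (-3)·1.9524) / (7) = 2.2653
  q = (-4 - (1)·2.1429) / (-3) = 2.0476

(2.2653, 2.0476)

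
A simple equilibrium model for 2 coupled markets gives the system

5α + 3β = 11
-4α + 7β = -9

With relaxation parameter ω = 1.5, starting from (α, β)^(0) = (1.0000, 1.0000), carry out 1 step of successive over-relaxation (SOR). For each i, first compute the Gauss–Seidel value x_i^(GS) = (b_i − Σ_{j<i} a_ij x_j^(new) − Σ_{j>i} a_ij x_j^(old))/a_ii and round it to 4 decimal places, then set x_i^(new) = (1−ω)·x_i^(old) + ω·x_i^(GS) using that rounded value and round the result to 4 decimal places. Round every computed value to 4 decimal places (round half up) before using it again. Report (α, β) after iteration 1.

(1.9000, -0.8000)

Iteration 1:
  α: GS value = (11 - (3)·1.0000) / (5) = 1.6000;  α ← (1−ω)·1.0000 + ω·1.6000 = 1.9000
  β: GS value = (-9 - (-4)·1.9000) / (7) = -0.2000;  β ← (1−ω)·1.0000 + ω·-0.2000 = -0.8000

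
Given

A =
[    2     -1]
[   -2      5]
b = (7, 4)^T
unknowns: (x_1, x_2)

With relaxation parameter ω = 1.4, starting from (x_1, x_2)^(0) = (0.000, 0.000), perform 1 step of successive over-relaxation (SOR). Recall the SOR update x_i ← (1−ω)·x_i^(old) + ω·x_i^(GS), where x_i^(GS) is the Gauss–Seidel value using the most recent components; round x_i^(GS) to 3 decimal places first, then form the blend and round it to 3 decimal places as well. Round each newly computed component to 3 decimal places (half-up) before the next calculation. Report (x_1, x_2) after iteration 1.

Iteration 1:
  x_1: GS value = (7 - (-1)·0.000) / (2) = 3.500;  x_1 ← (1−ω)·0.000 + ω·3.500 = 4.900
  x_2: GS value = (4 - (-2)·4.900) / (5) = 2.760;  x_2 ← (1−ω)·0.000 + ω·2.760 = 3.864

(4.900, 3.864)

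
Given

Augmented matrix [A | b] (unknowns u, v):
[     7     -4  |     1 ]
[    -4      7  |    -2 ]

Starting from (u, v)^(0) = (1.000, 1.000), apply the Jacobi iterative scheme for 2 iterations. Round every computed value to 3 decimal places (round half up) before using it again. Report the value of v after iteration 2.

0.122

Iteration 1:
  u = (1 - (-4)·1.000) / (7) = 0.714
  v = (-2 - (-4)·1.000) / (7) = 0.286
Iteration 2:
  u = (1 - (-4)·0.286) / (7) = 0.306
  v = (-2 - (-4)·0.714) / (7) = 0.122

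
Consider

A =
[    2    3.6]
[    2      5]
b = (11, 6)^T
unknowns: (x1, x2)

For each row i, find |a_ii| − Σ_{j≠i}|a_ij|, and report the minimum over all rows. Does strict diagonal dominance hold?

row 1: |2| − (3.6) = -1.6
row 2: |5| − (2) = 3
minimum over rows = -1.6 → not strictly diagonally dominant

-1.6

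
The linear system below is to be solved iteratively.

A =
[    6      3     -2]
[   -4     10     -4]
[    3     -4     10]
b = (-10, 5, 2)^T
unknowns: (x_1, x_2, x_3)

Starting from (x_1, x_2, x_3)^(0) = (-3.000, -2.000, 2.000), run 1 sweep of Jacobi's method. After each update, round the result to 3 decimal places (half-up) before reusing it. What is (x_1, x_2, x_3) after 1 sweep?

Iteration 1:
  x_1 = (-10 - (3)·-2.000 - (-2)·2.000) / (6) = 0.000
  x_2 = (5 - (-4)·-3.000 - (-4)·2.000) / (10) = 0.100
  x_3 = (2 - (3)·-3.000 - (-4)·-2.000) / (10) = 0.300

(0.000, 0.100, 0.300)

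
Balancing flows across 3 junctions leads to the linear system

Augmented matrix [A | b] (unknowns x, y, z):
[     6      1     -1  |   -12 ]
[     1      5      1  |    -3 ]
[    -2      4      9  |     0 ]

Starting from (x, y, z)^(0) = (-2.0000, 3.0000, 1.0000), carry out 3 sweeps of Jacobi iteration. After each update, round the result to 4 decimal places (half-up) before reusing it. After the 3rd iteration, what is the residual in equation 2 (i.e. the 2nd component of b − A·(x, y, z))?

Iteration 1:
  x = (-12 - (1)·3.0000 - (-1)·1.0000) / (6) = -2.3333
  y = (-3 - (1)·-2.0000 - (1)·1.0000) / (5) = -0.4000
  z = (0 - (-2)·-2.0000 - (4)·3.0000) / (9) = -1.7778
Iteration 2:
  x = (-12 - (1)·-0.4000 - (-1)·-1.7778) / (6) = -2.2296
  y = (-3 - (1)·-2.3333 - (1)·-1.7778) / (5) = 0.2222
  z = (0 - (-2)·-2.3333 - (4)·-0.4000) / (9) = -0.3407
Iteration 3:
  x = (-12 - (1)·0.2222 - (-1)·-0.3407) / (6) = -2.0938
  y = (-3 - (1)·-2.2296 - (1)·-0.3407) / (5) = -0.0859
  z = (0 - (-2)·-2.2296 - (4)·0.2222) / (9) = -0.5942
Residual b − A·x = (0.0545, 0.1175, 1.5038)

0.1175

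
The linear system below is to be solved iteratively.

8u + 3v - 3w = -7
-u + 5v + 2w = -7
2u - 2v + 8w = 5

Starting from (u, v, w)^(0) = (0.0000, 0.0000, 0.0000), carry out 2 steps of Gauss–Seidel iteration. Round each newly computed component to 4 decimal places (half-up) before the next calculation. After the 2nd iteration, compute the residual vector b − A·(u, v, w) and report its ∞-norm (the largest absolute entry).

Iteration 1:
  u = (-7 - (3)·0.0000 - (-3)·0.0000) / (8) = -0.8750
  v = (-7 - (-1)·-0.8750 - (2)·0.0000) / (5) = -1.5750
  w = (5 - (2)·-0.8750 - (-2)·-1.5750) / (8) = 0.4500
Iteration 2:
  u = (-7 - (3)·-1.5750 - (-3)·0.4500) / (8) = -0.1156
  v = (-7 - (-1)·-0.1156 - (2)·0.4500) / (5) = -1.6031
  w = (5 - (2)·-0.1156 - (-2)·-1.6031) / (8) = 0.2531
Residual b − A·x = (-0.5066, 0.3937, 0.0002); ∞-norm = 0.5066

0.5066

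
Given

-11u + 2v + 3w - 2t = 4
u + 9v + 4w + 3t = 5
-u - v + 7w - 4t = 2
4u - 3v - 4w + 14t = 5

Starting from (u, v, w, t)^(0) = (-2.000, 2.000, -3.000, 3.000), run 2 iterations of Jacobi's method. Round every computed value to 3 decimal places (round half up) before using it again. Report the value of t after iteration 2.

Iteration 1:
  u = (4 - (2)·2.000 - (3)·-3.000 - (-2)·3.000) / (-11) = -1.364
  v = (5 - (1)·-2.000 - (4)·-3.000 - (3)·3.000) / (9) = 1.111
  w = (2 - (-1)·-2.000 - (-1)·2.000 - (-4)·3.000) / (7) = 2.000
  t = (5 - (4)·-2.000 - (-3)·2.000 - (-4)·-3.000) / (14) = 0.500
Iteration 2:
  u = (4 - (2)·1.111 - (3)·2.000 - (-2)·0.500) / (-11) = 0.293
  v = (5 - (1)·-1.364 - (4)·2.000 - (3)·0.500) / (9) = -0.348
  w = (2 - (-1)·-1.364 - (-1)·1.111 - (-4)·0.500) / (7) = 0.535
  t = (5 - (4)·-1.364 - (-3)·1.111 - (-4)·2.000) / (14) = 1.556

1.556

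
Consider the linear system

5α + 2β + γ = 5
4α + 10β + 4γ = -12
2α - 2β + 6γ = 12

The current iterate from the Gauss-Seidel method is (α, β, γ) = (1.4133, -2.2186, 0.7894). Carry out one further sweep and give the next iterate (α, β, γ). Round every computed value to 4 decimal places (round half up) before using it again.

(1.7296, -2.2076, 0.6876)

One sweep:
  α = (5 - (2)·-2.2186 - (1)·0.7894) / (5) = 1.7296
  β = (-12 - (4)·1.7296 - (4)·0.7894) / (10) = -2.2076
  γ = (12 - (2)·1.7296 - (-2)·-2.2076) / (6) = 0.6876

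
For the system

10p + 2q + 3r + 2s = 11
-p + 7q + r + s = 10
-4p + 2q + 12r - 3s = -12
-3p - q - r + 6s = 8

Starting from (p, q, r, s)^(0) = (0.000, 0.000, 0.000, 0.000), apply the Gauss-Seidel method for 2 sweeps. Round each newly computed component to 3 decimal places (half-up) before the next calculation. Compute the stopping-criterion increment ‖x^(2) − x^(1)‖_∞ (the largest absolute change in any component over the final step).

Iteration 1:
  p = (11 - (2)·0.000 - (3)·0.000 - (2)·0.000) / (10) = 1.100
  q = (10 - (-1)·1.100 - (1)·0.000 - (1)·0.000) / (7) = 1.586
  r = (-12 - (-4)·1.100 - (2)·1.586 - (-3)·0.000) / (12) = -0.898
  s = (8 - (-3)·1.100 - (-1)·1.586 - (-1)·-0.898) / (6) = 1.998
Iteration 2:
  p = (11 - (2)·1.586 - (3)·-0.898 - (2)·1.998) / (10) = 0.653
  q = (10 - (-1)·0.653 - (1)·-0.898 - (1)·1.998) / (7) = 1.365
  r = (-12 - (-4)·0.653 - (2)·1.365 - (-3)·1.998) / (12) = -0.510
  s = (8 - (-3)·0.653 - (-1)·1.365 - (-1)·-0.510) / (6) = 1.802
Change: (-0.447, -0.221, 0.388, -0.196) → max |·| = 0.447

0.447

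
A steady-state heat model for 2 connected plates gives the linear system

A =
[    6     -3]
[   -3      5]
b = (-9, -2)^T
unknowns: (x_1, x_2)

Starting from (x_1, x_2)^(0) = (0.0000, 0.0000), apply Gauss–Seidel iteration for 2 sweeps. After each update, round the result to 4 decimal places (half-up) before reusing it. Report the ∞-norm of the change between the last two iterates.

0.6500

Iteration 1:
  x_1 = (-9 - (-3)·0.0000) / (6) = -1.5000
  x_2 = (-2 - (-3)·-1.5000) / (5) = -1.3000
Iteration 2:
  x_1 = (-9 - (-3)·-1.3000) / (6) = -2.1500
  x_2 = (-2 - (-3)·-2.1500) / (5) = -1.6900
Change: (-0.6500, -0.3900) → max |·| = 0.6500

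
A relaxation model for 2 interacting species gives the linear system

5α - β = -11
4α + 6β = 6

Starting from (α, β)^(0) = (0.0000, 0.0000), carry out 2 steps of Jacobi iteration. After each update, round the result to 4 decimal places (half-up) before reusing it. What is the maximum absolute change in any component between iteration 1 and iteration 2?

1.4667

Iteration 1:
  α = (-11 - (-1)·0.0000) / (5) = -2.2000
  β = (6 - (4)·0.0000) / (6) = 1.0000
Iteration 2:
  α = (-11 - (-1)·1.0000) / (5) = -2.0000
  β = (6 - (4)·-2.2000) / (6) = 2.4667
Change: (0.2000, 1.4667) → max |·| = 1.4667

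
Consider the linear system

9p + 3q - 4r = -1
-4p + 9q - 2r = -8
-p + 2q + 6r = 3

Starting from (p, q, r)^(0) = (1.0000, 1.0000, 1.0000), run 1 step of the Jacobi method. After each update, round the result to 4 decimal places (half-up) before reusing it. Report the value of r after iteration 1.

Iteration 1:
  p = (-1 - (3)·1.0000 - (-4)·1.0000) / (9) = 0.0000
  q = (-8 - (-4)·1.0000 - (-2)·1.0000) / (9) = -0.2222
  r = (3 - (-1)·1.0000 - (2)·1.0000) / (6) = 0.3333

0.3333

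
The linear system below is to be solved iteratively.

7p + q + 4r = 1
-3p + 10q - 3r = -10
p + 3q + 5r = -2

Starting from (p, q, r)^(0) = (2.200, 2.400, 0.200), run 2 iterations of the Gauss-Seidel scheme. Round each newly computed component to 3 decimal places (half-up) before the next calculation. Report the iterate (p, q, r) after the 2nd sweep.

Iteration 1:
  p = (1 - (1)·2.400 - (4)·0.200) / (7) = -0.314
  q = (-10 - (-3)·-0.314 - (-3)·0.200) / (10) = -1.034
  r = (-2 - (1)·-0.314 - (3)·-1.034) / (5) = 0.283
Iteration 2:
  p = (1 - (1)·-1.034 - (4)·0.283) / (7) = 0.129
  q = (-10 - (-3)·0.129 - (-3)·0.283) / (10) = -0.876
  r = (-2 - (1)·0.129 - (3)·-0.876) / (5) = 0.100

(0.129, -0.876, 0.100)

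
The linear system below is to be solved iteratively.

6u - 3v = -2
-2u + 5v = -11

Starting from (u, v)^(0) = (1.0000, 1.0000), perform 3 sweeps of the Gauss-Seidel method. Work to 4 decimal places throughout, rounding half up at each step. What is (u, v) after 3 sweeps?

(-1.7133, -2.8853)

Iteration 1:
  u = (-2 - (-3)·1.0000) / (6) = 0.1667
  v = (-11 - (-2)·0.1667) / (5) = -2.1333
Iteration 2:
  u = (-2 - (-3)·-2.1333) / (6) = -1.4000
  v = (-11 - (-2)·-1.4000) / (5) = -2.7600
Iteration 3:
  u = (-2 - (-3)·-2.7600) / (6) = -1.7133
  v = (-11 - (-2)·-1.7133) / (5) = -2.8853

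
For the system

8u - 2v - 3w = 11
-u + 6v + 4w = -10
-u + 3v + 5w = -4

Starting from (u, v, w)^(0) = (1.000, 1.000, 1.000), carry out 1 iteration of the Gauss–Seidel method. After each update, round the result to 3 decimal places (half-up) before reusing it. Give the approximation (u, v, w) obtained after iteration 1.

Iteration 1:
  u = (11 - (-2)·1.000 - (-3)·1.000) / (8) = 2.000
  v = (-10 - (-1)·2.000 - (4)·1.000) / (6) = -2.000
  w = (-4 - (-1)·2.000 - (3)·-2.000) / (5) = 0.800

(2.000, -2.000, 0.800)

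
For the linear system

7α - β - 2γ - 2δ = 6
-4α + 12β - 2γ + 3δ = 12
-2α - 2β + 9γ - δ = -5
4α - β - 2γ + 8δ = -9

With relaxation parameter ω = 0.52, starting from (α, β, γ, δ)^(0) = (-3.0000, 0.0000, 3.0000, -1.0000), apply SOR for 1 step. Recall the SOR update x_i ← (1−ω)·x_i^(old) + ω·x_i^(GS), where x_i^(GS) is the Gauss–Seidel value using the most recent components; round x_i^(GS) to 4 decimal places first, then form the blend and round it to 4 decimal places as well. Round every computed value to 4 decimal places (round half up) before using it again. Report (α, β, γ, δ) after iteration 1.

(-0.6971, 0.7892, 1.1040, -0.6889)

Iteration 1:
  α: GS value = (6 - (-1)·0.0000 - (-2)·3.0000 - (-2)·-1.0000) / (7) = 1.4286;  α ← (1−ω)·-3.0000 + ω·1.4286 = -0.6971
  β: GS value = (12 - (-4)·-0.6971 - (-2)·3.0000 - (3)·-1.0000) / (12) = 1.5176;  β ← (1−ω)·0.0000 + ω·1.5176 = 0.7892
  γ: GS value = (-5 - (-2)·-0.6971 - (-2)·0.7892 - (-1)·-1.0000) / (9) = -0.6462;  γ ← (1−ω)·3.0000 + ω·-0.6462 = 1.1040
  δ: GS value = (-9 - (4)·-0.6971 - (-1)·0.7892 - (-2)·1.1040) / (8) = -0.4018;  δ ← (1−ω)·-1.0000 + ω·-0.4018 = -0.6889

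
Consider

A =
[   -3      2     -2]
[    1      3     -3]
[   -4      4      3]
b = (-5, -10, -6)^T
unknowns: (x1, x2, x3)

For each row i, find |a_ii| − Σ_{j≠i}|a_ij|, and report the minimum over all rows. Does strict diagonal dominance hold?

-5

row 1: |-3| − (2+2) = -1
row 2: |3| − (1+3) = -1
row 3: |3| − (4+4) = -5
minimum over rows = -5 → not strictly diagonally dominant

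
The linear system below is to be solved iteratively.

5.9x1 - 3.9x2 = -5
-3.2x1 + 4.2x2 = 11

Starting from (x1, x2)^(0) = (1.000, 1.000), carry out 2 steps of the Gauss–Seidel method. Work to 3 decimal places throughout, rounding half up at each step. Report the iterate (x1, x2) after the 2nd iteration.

Iteration 1:
  x1 = (-5 - (-3.9)·1.000) / (5.9) = -0.186
  x2 = (11 - (-3.2)·-0.186) / (4.2) = 2.477
Iteration 2:
  x1 = (-5 - (-3.9)·2.477) / (5.9) = 0.790
  x2 = (11 - (-3.2)·0.790) / (4.2) = 3.221

(0.790, 3.221)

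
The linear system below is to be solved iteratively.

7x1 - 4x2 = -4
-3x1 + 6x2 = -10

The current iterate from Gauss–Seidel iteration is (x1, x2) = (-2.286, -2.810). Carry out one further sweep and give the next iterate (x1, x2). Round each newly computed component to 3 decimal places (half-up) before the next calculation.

One sweep:
  x1 = (-4 - (-4)·-2.810) / (7) = -2.177
  x2 = (-10 - (-3)·-2.177) / (6) = -2.755

(-2.177, -2.755)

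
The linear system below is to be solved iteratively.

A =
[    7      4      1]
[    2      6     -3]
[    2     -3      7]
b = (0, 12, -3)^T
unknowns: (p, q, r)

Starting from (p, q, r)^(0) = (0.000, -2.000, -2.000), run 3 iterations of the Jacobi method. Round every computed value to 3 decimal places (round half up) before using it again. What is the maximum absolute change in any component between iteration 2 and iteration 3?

Iteration 1:
  p = (0 - (4)·-2.000 - (1)·-2.000) / (7) = 1.429
  q = (12 - (2)·0.000 - (-3)·-2.000) / (6) = 1.000
  r = (-3 - (2)·0.000 - (-3)·-2.000) / (7) = -1.286
Iteration 2:
  p = (0 - (4)·1.000 - (1)·-1.286) / (7) = -0.388
  q = (12 - (2)·1.429 - (-3)·-1.286) / (6) = 0.881
  r = (-3 - (2)·1.429 - (-3)·1.000) / (7) = -0.408
Iteration 3:
  p = (0 - (4)·0.881 - (1)·-0.408) / (7) = -0.445
  q = (12 - (2)·-0.388 - (-3)·-0.408) / (6) = 1.925
  r = (-3 - (2)·-0.388 - (-3)·0.881) / (7) = 0.060
Change: (-0.057, 1.044, 0.468) → max |·| = 1.044

1.044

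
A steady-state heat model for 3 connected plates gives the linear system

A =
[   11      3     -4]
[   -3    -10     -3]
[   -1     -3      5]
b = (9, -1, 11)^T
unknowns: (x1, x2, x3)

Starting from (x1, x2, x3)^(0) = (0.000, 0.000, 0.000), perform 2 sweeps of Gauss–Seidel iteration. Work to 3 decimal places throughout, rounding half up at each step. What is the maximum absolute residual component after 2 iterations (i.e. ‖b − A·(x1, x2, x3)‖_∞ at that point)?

Iteration 1:
  x1 = (9 - (3)·0.000 - (-4)·0.000) / (11) = 0.818
  x2 = (-1 - (-3)·0.818 - (-3)·0.000) / (-10) = -0.145
  x3 = (11 - (-1)·0.818 - (-3)·-0.145) / (5) = 2.277
Iteration 2:
  x1 = (9 - (3)·-0.145 - (-4)·2.277) / (11) = 1.686
  x2 = (-1 - (-3)·1.686 - (-3)·2.277) / (-10) = -1.089
  x3 = (11 - (-1)·1.686 - (-3)·-1.089) / (5) = 1.884
Residual b − A·x = (1.257, -1.180, -0.001); ∞-norm = 1.257

1.257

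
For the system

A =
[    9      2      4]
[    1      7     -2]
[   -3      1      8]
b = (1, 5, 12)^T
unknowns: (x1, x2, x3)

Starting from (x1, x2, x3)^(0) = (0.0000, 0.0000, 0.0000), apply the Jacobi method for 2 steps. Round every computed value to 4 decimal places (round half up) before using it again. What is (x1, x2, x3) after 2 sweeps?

Iteration 1:
  x1 = (1 - (2)·0.0000 - (4)·0.0000) / (9) = 0.1111
  x2 = (5 - (1)·0.0000 - (-2)·0.0000) / (7) = 0.7143
  x3 = (12 - (-3)·0.0000 - (1)·0.0000) / (8) = 1.5000
Iteration 2:
  x1 = (1 - (2)·0.7143 - (4)·1.5000) / (9) = -0.7143
  x2 = (5 - (1)·0.1111 - (-2)·1.5000) / (7) = 1.1270
  x3 = (12 - (-3)·0.1111 - (1)·0.7143) / (8) = 1.4524

(-0.7143, 1.1270, 1.4524)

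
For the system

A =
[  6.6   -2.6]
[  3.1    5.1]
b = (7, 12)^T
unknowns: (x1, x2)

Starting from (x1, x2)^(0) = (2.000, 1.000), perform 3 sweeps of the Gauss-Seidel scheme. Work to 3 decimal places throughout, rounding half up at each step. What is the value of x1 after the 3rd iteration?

Iteration 1:
  x1 = (7 - (-2.6)·1.000) / (6.6) = 1.455
  x2 = (12 - (3.1)·1.455) / (5.1) = 1.469
Iteration 2:
  x1 = (7 - (-2.6)·1.469) / (6.6) = 1.639
  x2 = (12 - (3.1)·1.639) / (5.1) = 1.357
Iteration 3:
  x1 = (7 - (-2.6)·1.357) / (6.6) = 1.595
  x2 = (12 - (3.1)·1.595) / (5.1) = 1.383

1.595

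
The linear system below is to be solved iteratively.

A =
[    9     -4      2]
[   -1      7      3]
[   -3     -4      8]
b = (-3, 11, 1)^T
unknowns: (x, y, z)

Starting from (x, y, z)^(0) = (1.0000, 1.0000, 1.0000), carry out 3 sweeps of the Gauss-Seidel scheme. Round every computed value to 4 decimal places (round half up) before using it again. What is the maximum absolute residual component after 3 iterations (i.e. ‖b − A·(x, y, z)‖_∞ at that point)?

0.1890

Iteration 1:
  x = (-3 - (-4)·1.0000 - (2)·1.0000) / (9) = -0.1111
  y = (11 - (-1)·-0.1111 - (3)·1.0000) / (7) = 1.1270
  z = (1 - (-3)·-0.1111 - (-4)·1.1270) / (8) = 0.6468
Iteration 2:
  x = (-3 - (-4)·1.1270 - (2)·0.6468) / (9) = 0.0238
  y = (11 - (-1)·0.0238 - (3)·0.6468) / (7) = 1.2976
  z = (1 - (-3)·0.0238 - (-4)·1.2976) / (8) = 0.7827
Iteration 3:
  x = (-3 - (-4)·1.2976 - (2)·0.7827) / (9) = 0.0694
  y = (11 - (-1)·0.0694 - (3)·0.7827) / (7) = 1.2459
  z = (1 - (-3)·0.0694 - (-4)·1.2459) / (8) = 0.7740
Residual b − A·x = (-0.1890, 0.0261, -0.0002); ∞-norm = 0.1890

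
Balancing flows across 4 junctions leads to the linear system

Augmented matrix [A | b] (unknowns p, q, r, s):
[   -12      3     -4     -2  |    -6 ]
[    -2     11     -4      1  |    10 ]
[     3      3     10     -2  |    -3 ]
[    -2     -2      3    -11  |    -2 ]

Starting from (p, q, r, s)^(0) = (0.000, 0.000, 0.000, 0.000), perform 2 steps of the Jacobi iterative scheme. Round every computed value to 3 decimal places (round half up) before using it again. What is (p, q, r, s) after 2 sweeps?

Iteration 1:
  p = (-6 - (3)·0.000 - (-4)·0.000 - (-2)·0.000) / (-12) = 0.500
  q = (10 - (-2)·0.000 - (-4)·0.000 - (1)·0.000) / (11) = 0.909
  r = (-3 - (3)·0.000 - (3)·0.000 - (-2)·0.000) / (10) = -0.300
  s = (-2 - (-2)·0.000 - (-2)·0.000 - (3)·0.000) / (-11) = 0.182
Iteration 2:
  p = (-6 - (3)·0.909 - (-4)·-0.300 - (-2)·0.182) / (-12) = 0.797
  q = (10 - (-2)·0.500 - (-4)·-0.300 - (1)·0.182) / (11) = 0.874
  r = (-3 - (3)·0.500 - (3)·0.909 - (-2)·0.182) / (10) = -0.686
  s = (-2 - (-2)·0.500 - (-2)·0.909 - (3)·-0.300) / (-11) = -0.156

(0.797, 0.874, -0.686, -0.156)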